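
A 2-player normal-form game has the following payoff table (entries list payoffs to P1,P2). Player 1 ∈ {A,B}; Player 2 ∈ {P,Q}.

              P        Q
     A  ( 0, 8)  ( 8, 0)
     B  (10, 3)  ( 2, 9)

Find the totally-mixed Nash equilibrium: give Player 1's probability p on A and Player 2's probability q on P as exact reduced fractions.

P1 mixes 3/7 on A; P2 mixes 3/8 on P

P1 indiff ⇒ q·0+(1-q)·8 = q·10+(1-q)·2 ⇒ q(-10) = (1-q)(-6) ⇒ q = 3/8
P2 indiff ⇒ p·8+(1-p)·3 = p·0+(1-p)·9 ⇒ p(8) = (1-p)(6) ⇒ p = 3/7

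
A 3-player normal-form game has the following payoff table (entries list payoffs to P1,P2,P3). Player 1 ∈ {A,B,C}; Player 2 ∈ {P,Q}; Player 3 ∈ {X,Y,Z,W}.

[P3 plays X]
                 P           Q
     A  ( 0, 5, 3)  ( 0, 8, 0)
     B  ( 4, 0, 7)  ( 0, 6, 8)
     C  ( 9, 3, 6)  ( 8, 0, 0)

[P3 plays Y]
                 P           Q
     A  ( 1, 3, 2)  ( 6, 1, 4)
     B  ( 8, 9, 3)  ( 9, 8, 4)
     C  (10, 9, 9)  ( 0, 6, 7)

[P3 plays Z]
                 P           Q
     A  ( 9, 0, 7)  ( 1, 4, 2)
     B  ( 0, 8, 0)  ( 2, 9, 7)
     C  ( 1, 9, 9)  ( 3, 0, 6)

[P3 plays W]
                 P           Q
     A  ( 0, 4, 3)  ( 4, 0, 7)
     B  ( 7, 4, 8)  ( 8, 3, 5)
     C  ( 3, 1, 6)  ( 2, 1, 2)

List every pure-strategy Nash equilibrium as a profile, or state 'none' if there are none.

(A,P,X): not NE [P1→C gives 9>0; P2→Q gives 8>5; P3→Z gives 7>3]
(A,P,Y): not NE [P1→C gives 10>1; P3→Z gives 7>2]
(A,P,Z): not NE [P2→Q gives 4>0]
(A,P,W): not NE [P1→B gives 7>0; P3→Z gives 7>3]
(A,Q,X): not NE [P1→C gives 8>0; P3→W gives 7>0]
(A,Q,Y): not NE [P1→B gives 9>6; P2→P gives 3>1; P3→W gives 7>4]
(A,Q,Z): not NE [P1→C gives 3>1; P3→W gives 7>2]
(A,Q,W): not NE [P1→B gives 8>4; P2→P gives 4>0]
(B,P,X): not NE [P1→C gives 9>4; P2→Q gives 6>0; P3→W gives 8>7]
(B,P,Y): not NE [P1→C gives 10>8; P3→W gives 8>3]
(B,P,Z): not NE [P1→A gives 9>0; P2→Q gives 9>8; P3→W gives 8>0]
(B,P,W): NE
(B,Q,X): not NE [P1→C gives 8>0]
(B,Q,Y): not NE [P2→P gives 9>8; P3→X gives 8>4]
(B,Q,Z): not NE [P1→C gives 3>2; P3→X gives 8>7]
(B,Q,W): not NE [P2→P gives 4>3; P3→X gives 8>5]
(C,P,X): not NE [P3→Z gives 9>6]
(C,P,Y): NE
(C,P,Z): not NE [P1→A gives 9>1]
(C,P,W): not NE [P1→B gives 7>3; P3→Z gives 9>6]
(C,Q,X): not NE [P2→P gives 3>0; P3→Y gives 7>0]
(C,Q,Y): not NE [P1→B gives 9>0; P2→P gives 9>6]
(C,Q,Z): not NE [P2→P gives 9>0; P3→Y gives 7>6]
(C,Q,W): not NE [P1→B gives 8>2; P3→Y gives 7>2]

Nash profiles: (B,P,W), (C,P,Y)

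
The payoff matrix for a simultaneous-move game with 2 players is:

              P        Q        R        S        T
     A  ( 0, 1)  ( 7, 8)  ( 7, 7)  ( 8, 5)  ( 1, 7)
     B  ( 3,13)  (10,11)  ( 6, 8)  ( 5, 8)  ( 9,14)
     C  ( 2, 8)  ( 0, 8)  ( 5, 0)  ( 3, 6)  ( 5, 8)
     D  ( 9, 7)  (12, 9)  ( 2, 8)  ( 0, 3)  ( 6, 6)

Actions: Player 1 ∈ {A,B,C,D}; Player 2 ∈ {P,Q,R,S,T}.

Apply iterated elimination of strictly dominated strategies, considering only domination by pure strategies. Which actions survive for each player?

P1 drop C (B beats it: P:3>2 Q:10>0 R:6>5 S:5>3 T:9>5)
P2 drop R (Q beats it: A:8>7 B:11>8 D:9>8)
P2 drop S (Q beats it: A:8>5 B:11>8 D:9>3)
P1 drop A (B beats it: P:3>0 Q:10>7 T:9>1)
P1→{B,D} P2→{P,Q,T}

IESDS → P1:{B,D} P2:{P,Q,T}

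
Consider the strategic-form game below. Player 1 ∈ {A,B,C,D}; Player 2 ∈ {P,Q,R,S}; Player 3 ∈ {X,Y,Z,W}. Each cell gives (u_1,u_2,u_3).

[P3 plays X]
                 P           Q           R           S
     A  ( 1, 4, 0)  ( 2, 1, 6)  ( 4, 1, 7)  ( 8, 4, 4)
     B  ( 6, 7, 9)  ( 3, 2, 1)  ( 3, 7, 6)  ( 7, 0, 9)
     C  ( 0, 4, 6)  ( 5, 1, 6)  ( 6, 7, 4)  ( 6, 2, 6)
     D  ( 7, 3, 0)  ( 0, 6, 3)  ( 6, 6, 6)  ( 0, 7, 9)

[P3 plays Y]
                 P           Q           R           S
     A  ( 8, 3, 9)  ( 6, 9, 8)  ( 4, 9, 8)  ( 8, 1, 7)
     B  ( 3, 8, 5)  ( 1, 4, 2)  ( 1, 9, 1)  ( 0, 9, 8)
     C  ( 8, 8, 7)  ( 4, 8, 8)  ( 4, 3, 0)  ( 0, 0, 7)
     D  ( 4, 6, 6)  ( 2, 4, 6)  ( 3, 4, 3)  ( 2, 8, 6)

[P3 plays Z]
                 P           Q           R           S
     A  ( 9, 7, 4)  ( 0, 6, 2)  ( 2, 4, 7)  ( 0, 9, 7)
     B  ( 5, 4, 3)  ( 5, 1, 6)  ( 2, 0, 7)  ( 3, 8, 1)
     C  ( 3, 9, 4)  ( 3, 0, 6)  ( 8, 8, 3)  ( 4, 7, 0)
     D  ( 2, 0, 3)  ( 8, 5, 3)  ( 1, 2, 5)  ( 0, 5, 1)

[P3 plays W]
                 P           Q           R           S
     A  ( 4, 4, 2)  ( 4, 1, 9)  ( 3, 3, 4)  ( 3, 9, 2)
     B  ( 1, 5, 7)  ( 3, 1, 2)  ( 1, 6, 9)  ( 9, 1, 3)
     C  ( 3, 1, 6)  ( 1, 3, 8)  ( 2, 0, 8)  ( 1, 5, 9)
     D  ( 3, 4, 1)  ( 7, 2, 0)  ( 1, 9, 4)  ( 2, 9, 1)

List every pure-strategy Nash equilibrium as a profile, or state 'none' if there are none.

(A,P,X): not NE [P1→D gives 7>1; P3→Y gives 9>0]
(A,P,Y): not NE [P2→R gives 9>3]
(A,P,Z): not NE [P2→S gives 9>7; P3→Y gives 9>4]
(A,P,W): not NE [P2→S gives 9>4; P3→Y gives 9>2]
(A,Q,X): not NE [P1→C gives 5>2; P2→S gives 4>1; P3→W gives 9>6]
(A,Q,Y): not NE [P3→W gives 9>8]
(A,Q,Z): not NE [P1→D gives 8>0; P2→S gives 9>6; P3→W gives 9>2]
(A,Q,W): not NE [P1→D gives 7>4; P2→S gives 9>1]
(A,R,X): not NE [P1→D gives 6>4; P2→S gives 4>1; P3→Y gives 8>7]
(A,R,Y): NE
(A,R,Z): not NE [P1→C gives 8>2; P2→S gives 9>4; P3→Y gives 8>7]
(A,R,W): not NE [P2→S gives 9>3; P3→Y gives 8>4]
(A,S,X): not NE [P3→Z gives 7>4]
(A,S,Y): not NE [P2→R gives 9>1]
(A,S,Z): not NE [P1→C gives 4>0]
(A,S,W): not NE [P1→B gives 9>3; P3→Z gives 7>2]
(B,P,X): not NE [P1→D gives 7>6]
(B,P,Y): not NE [P1→C gives 8>3; P2→S gives 9>8; P3→X gives 9>5]
(B,P,Z): not NE [P1→A gives 9>5; P2→S gives 8>4; P3→X gives 9>3]
(B,P,W): not NE [P1→A gives 4>1; P2→R gives 6>5; P3→X gives 9>7]
(B,Q,X): not NE [P1→C gives 5>3; P2→R gives 7>2; P3→Z gives 6>1]
(B,Q,Y): not NE [P1→A gives 6>1; P2→S gives 9>4; P3→Z gives 6>2]
(B,Q,Z): not NE [P1→D gives 8>5; P2→S gives 8>1]
(B,Q,W): not NE [P1→D gives 7>3; P2→R gives 6>1; P3→Z gives 6>2]
(B,R,X): not NE [P1→D gives 6>3; P3→W gives 9>6]
(B,R,Y): not NE [P1→C gives 4>1; P3→W gives 9>1]
(B,R,Z): not NE [P1→C gives 8>2; P2→S gives 8>0; P3→W gives 9>7]
(B,R,W): not NE [P1→A gives 3>1]
(B,S,X): not NE [P1→A gives 8>7; P2→R gives 7>0]
(B,S,Y): not NE [P1→A gives 8>0; P3→X gives 9>8]
(B,S,Z): not NE [P1→C gives 4>3; P3→X gives 9>1]
(B,S,W): not NE [P2→R gives 6>1; P3→X gives 9>3]
(C,P,X): not NE [P1→D gives 7>0; P2→R gives 7>4; P3→Y gives 7>6]
(C,P,Y): NE
(C,P,Z): not NE [P1→A gives 9>3; P3→Y gives 7>4]
(C,P,W): not NE [P1→A gives 4>3; P2→S gives 5>1; P3→Y gives 7>6]
(C,Q,X): not NE [P2→R gives 7>1; P3→W gives 8>6]
(C,Q,Y): not NE [P1→A gives 6>4]
(C,Q,Z): not NE [P1→D gives 8>3; P2→P gives 9>0; P3→W gives 8>6]
(C,Q,W): not NE [P1→D gives 7>1; P2→S gives 5>3]
(C,R,X): not NE [P3→W gives 8>4]
(C,R,Y): not NE [P2→Q gives 8>3; P3→W gives 8>0]
(C,R,Z): not NE [P2→P gives 9>8; P3→W gives 8>3]
(C,R,W): not NE [P1→A gives 3>2; P2→S gives 5>0]
(C,S,X): not NE [P1→A gives 8>6; P2→R gives 7>2; P3→W gives 9>6]
(C,S,Y): not NE [P1→A gives 8>0; P2→Q gives 8>0; P3→W gives 9>7]
(C,S,Z): not NE [P2→P gives 9>7; P3→W gives 9>0]
(C,S,W): not NE [P1→B gives 9>1]
(D,P,X): not NE [P2→S gives 7>3; P3→Y gives 6>0]
(D,P,Y): not NE [P1→C gives 8>4; P2→S gives 8>6]
(D,P,Z): not NE [P1→A gives 9>2; P2→S gives 5>0; P3→Y gives 6>3]
(D,P,W): not NE [P1→A gives 4>3; P2→S gives 9>4; P3→Y gives 6>1]
(D,Q,X): not NE [P1→C gives 5>0; P2→S gives 7>6; P3→Y gives 6>3]
(D,Q,Y): not NE [P1→A gives 6>2; P2→S gives 8>4]
(D,Q,Z): not NE [P3→Y gives 6>3]
(D,Q,W): not NE [P2→S gives 9>2; P3→Y gives 6>0]
(D,R,X): not NE [P2→S gives 7>6]
(D,R,Y): not NE [P1→C gives 4>3; P2→S gives 8>4; P3→X gives 6>3]
(D,R,Z): not NE [P1→C gives 8>1; P2→S gives 5>2; P3→X gives 6>5]
(D,R,W): not NE [P1→A gives 3>1; P3→X gives 6>4]
(D,S,X): not NE [P1→A gives 8>0]
(D,S,Y): not NE [P1→A gives 8>2; P3→X gives 9>6]
(D,S,Z): not NE [P1→C gives 4>0; P3→X gives 9>1]
(D,S,W): not NE [P1→B gives 9>2; P3→X gives 9>1]

NE set: (A,R,Y), (C,P,Y)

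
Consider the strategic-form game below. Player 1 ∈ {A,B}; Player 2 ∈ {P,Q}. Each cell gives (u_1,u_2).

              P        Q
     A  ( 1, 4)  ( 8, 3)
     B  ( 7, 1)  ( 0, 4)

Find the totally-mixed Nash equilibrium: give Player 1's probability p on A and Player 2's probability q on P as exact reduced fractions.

P1 indiff ⇒ q·1+(1-q)·8 = q·7+(1-q)·0 ⇒ q(-6) = (1-q)(-8) ⇒ q = 4/7
P2 indiff ⇒ p·4+(1-p)·1 = p·3+(1-p)·4 ⇒ p(1) = (1-p)(3) ⇒ p = 3/4

(p,q) = (3/4, 4/7)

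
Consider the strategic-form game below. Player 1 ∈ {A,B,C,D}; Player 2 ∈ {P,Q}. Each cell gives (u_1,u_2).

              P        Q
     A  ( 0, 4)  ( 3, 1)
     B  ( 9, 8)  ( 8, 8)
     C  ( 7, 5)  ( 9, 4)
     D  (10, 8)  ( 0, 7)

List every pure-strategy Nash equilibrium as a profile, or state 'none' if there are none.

(A,P): not NE [P1→D gives 10>0]
(A,Q): not NE [P1→C gives 9>3; P2→P gives 4>1]
(B,P): not NE [P1→D gives 10>9]
(B,Q): not NE [P1→C gives 9>8]
(C,P): not NE [P1→D gives 10>7]
(C,Q): not NE [P2→P gives 5>4]
(D,P): NE
(D,Q): not NE [P1→C gives 9>0; P2→P gives 8>7]

Nash profiles: (D,P)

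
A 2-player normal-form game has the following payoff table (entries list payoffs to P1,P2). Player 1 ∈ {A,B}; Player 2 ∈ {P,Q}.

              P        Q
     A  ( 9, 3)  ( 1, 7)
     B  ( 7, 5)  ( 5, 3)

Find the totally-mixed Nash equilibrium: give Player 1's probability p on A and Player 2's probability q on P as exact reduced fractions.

(p,q) = (1/3, 2/3)

P1 indiff ⇒ q·9+(1-q)·1 = q·7+(1-q)·5 ⇒ q(2) = (1-q)(4) ⇒ q = 2/3
P2 indiff ⇒ p·3+(1-p)·5 = p·7+(1-p)·3 ⇒ p(-4) = (1-p)(-2) ⇒ p = 1/3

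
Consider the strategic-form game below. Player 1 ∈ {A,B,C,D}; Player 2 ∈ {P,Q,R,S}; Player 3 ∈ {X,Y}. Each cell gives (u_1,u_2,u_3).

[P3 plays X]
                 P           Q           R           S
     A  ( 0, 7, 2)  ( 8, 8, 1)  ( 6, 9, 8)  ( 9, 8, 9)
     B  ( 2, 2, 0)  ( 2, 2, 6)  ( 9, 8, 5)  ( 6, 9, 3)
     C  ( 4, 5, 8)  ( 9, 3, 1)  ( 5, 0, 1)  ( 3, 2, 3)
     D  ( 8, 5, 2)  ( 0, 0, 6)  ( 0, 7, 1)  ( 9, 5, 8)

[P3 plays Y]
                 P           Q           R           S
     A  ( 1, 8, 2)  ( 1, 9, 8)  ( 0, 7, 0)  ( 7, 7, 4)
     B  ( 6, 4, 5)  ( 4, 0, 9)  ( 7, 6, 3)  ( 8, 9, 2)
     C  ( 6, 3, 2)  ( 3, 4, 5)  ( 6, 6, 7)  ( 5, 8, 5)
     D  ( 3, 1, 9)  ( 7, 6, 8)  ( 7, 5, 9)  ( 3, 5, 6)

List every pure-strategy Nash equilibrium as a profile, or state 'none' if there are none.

(A,P,X): not NE [P1→D gives 8>0; P2→R gives 9>7]
(A,P,Y): not NE [P1→C gives 6>1; P2→Q gives 9>8]
(A,Q,X): not NE [P1→C gives 9>8; P2→R gives 9>8; P3→Y gives 8>1]
(A,Q,Y): not NE [P1→D gives 7>1]
(A,R,X): not NE [P1→B gives 9>6]
(A,R,Y): not NE [P1→D gives 7>0; P2→Q gives 9>7; P3→X gives 8>0]
(A,S,X): not NE [P2→R gives 9>8]
(A,S,Y): not NE [P1→B gives 8>7; P2→Q gives 9>7; P3→X gives 9>4]
(B,P,X): not NE [P1→D gives 8>2; P2→S gives 9>2; P3→Y gives 5>0]
(B,P,Y): not NE [P2→S gives 9>4]
(B,Q,X): not NE [P1→C gives 9>2; P2→S gives 9>2; P3→Y gives 9>6]
(B,Q,Y): not NE [P1→D gives 7>4; P2→S gives 9>0]
(B,R,X): not NE [P2→S gives 9>8]
(B,R,Y): not NE [P2→S gives 9>6; P3→X gives 5>3]
(B,S,X): not NE [P1→D gives 9>6]
(B,S,Y): not NE [P3→X gives 3>2]
(C,P,X): not NE [P1→D gives 8>4]
(C,P,Y): not NE [P2→S gives 8>3; P3→X gives 8>2]
(C,Q,X): not NE [P2→P gives 5>3; P3→Y gives 5>1]
(C,Q,Y): not NE [P1→D gives 7>3; P2→S gives 8>4]
(C,R,X): not NE [P1→B gives 9>5; P2→P gives 5>0; P3→Y gives 7>1]
(C,R,Y): not NE [P1→D gives 7>6; P2→S gives 8>6]
(C,S,X): not NE [P1→D gives 9>3; P2→P gives 5>2; P3→Y gives 5>3]
(C,S,Y): not NE [P1→B gives 8>5]
(D,P,X): not NE [P2→R gives 7>5; P3→Y gives 9>2]
(D,P,Y): not NE [P1→C gives 6>3; P2→Q gives 6>1]
(D,Q,X): not NE [P1→C gives 9>0; P2→R gives 7>0; P3→Y gives 8>6]
(D,Q,Y): NE
(D,R,X): not NE [P1→B gives 9>0; P3→Y gives 9>1]
(D,R,Y): not NE [P2→Q gives 6>5]
(D,S,X): not NE [P2→R gives 7>5]
(D,S,Y): not NE [P1→B gives 8>3; P2→Q gives 6>5; P3→X gives 8>6]

PSNE = {(D,Q,Y)}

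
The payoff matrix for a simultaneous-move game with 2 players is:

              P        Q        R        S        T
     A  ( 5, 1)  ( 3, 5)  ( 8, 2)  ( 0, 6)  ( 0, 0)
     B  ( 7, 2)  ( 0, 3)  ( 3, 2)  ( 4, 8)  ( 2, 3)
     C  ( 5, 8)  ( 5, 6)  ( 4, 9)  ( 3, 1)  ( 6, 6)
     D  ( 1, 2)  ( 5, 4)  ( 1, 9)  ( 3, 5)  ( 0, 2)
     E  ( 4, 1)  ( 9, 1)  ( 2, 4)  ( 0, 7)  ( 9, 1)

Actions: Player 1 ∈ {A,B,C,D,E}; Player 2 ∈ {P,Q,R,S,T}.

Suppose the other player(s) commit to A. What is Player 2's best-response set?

P2 best: {S}

u_2(P vs A) = 1
u_2(Q vs A) = 5
u_2(R vs A) = 2
u_2(S vs A) = 6
u_2(T vs A) = 0
max payoff 6 at {S}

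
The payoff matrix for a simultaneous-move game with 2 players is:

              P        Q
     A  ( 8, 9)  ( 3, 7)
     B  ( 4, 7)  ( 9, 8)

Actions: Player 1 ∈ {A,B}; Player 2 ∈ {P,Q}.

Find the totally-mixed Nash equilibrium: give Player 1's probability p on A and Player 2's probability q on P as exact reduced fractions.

P1 indiff ⇒ q·8+(1-q)·3 = q·4+(1-q)·9 ⇒ q(4) = (1-q)(6) ⇒ q = 3/5
P2 indiff ⇒ p·9+(1-p)·7 = p·7+(1-p)·8 ⇒ p(2) = (1-p)(1) ⇒ p = 1/3

(p,q) = (1/3, 3/5)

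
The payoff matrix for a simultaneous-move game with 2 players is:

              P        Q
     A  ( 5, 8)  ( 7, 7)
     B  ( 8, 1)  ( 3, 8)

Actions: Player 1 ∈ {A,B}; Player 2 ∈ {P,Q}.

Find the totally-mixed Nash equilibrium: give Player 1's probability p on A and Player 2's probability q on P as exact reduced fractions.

p=7/8, q=4/7

P1 indiff ⇒ q·5+(1-q)·7 = q·8+(1-q)·3 ⇒ q(-3) = (1-q)(-4) ⇒ q = 4/7
P2 indiff ⇒ p·8+(1-p)·1 = p·7+(1-p)·8 ⇒ p(1) = (1-p)(7) ⇒ p = 7/8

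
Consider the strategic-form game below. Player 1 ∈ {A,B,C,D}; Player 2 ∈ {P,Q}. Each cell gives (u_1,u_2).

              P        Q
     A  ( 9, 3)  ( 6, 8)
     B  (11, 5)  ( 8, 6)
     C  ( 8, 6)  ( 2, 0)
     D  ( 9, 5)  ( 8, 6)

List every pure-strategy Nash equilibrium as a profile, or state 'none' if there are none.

NE set: (B,Q), (D,Q)

(A,P): not NE [P1→B gives 11>9; P2→Q gives 8>3]
(A,Q): not NE [P1→D gives 8>6]
(B,P): not NE [P2→Q gives 6>5]
(B,Q): NE
(C,P): not NE [P1→B gives 11>8]
(C,Q): not NE [P1→D gives 8>2; P2→P gives 6>0]
(D,P): not NE [P1→B gives 11>9; P2→Q gives 6>5]
(D,Q): NE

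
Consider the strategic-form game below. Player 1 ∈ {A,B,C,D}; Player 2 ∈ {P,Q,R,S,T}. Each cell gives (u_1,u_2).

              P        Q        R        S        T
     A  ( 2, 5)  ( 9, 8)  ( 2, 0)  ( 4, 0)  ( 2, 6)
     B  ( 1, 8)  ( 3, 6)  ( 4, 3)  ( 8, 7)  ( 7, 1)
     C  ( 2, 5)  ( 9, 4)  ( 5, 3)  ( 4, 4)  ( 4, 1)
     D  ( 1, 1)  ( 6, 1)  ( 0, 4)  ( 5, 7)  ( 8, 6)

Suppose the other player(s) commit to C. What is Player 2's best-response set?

u_2(P vs C) = 5
u_2(Q vs C) = 4
u_2(R vs C) = 3
u_2(S vs C) = 4
u_2(T vs C) = 1
max payoff 5 at {P}

argmax u_2 = {P}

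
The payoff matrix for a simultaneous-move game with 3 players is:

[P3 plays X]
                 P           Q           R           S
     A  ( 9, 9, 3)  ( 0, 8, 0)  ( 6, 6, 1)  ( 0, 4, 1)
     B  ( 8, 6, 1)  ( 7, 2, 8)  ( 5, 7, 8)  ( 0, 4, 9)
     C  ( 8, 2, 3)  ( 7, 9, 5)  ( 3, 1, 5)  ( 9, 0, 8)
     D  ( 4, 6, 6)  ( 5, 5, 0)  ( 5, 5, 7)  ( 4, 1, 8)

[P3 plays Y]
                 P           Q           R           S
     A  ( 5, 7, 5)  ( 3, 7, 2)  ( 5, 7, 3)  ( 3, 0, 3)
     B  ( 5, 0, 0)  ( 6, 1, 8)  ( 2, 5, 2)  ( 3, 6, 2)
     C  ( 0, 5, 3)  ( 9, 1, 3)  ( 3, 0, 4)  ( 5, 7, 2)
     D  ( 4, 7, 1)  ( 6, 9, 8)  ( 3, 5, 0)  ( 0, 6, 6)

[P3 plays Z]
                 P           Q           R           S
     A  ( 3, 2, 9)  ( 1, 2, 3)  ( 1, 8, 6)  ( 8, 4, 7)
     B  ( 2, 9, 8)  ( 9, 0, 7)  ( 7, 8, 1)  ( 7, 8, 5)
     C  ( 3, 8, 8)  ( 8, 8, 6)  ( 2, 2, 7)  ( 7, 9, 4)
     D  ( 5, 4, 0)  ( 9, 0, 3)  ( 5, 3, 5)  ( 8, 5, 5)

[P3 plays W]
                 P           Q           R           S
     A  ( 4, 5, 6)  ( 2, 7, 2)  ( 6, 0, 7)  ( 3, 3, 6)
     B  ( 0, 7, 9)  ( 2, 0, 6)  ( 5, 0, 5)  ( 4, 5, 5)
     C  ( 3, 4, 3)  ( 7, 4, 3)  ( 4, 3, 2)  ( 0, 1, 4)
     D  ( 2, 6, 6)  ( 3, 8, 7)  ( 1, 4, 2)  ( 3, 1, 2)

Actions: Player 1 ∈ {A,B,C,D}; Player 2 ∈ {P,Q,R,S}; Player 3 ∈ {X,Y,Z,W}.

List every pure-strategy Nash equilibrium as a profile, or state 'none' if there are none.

No pure NE.

(A,P,X): not NE [P3→Z gives 9>3]
(A,P,Y): not NE [P3→Z gives 9>5]
(A,P,Z): not NE [P1→D gives 5>3; P2→R gives 8>2]
(A,P,W): not NE [P2→Q gives 7>5; P3→Z gives 9>6]
(A,Q,X): not NE [P1→C gives 7>0; P2→P gives 9>8; P3→Z gives 3>0]
(A,Q,Y): not NE [P1→C gives 9>3; P3→Z gives 3>2]
(A,Q,Z): not NE [P1→D gives 9>1; P2→R gives 8>2]
(A,Q,W): not NE [P1→C gives 7>2; P3→Z gives 3>2]
(A,R,X): not NE [P2→P gives 9>6; P3→W gives 7>1]
(A,R,Y): not NE [P3→W gives 7>3]
(A,R,Z): not NE [P1→B gives 7>1; P3→W gives 7>6]
(A,R,W): not NE [P2→Q gives 7>0]
(A,S,X): not NE [P1→C gives 9>0; P2→P gives 9>4; P3→Z gives 7>1]
(A,S,Y): not NE [P1→C gives 5>3; P2→R gives 7>0; P3→Z gives 7>3]
(A,S,Z): not NE [P2→R gives 8>4]
(A,S,W): not NE [P1→B gives 4>3; P2→Q gives 7>3; P3→Z gives 7>6]
(B,P,X): not NE [P1→A gives 9>8; P2→R gives 7>6; P3→W gives 9>1]
(B,P,Y): not NE [P2→S gives 6>0; P3→W gives 9>0]
(B,P,Z): not NE [P1→D gives 5>2; P3→W gives 9>8]
(B,P,W): not NE [P1→A gives 4>0]
(B,Q,X): not NE [P2→R gives 7>2]
(B,Q,Y): not NE [P1→C gives 9>6; P2→S gives 6>1]
(B,Q,Z): not NE [P2→P gives 9>0; P3→Y gives 8>7]
(B,Q,W): not NE [P1→C gives 7>2; P2→P gives 7>0; P3→Y gives 8>6]
(B,R,X): not NE [P1→A gives 6>5]
(B,R,Y): not NE [P1→A gives 5>2; P2→S gives 6>5; P3→X gives 8>2]
(B,R,Z): not NE [P2→P gives 9>8; P3→X gives 8>1]
(B,R,W): not NE [P1→A gives 6>5; P2→P gives 7>0; P3→X gives 8>5]
(B,S,X): not NE [P1→C gives 9>0; P2→R gives 7>4]
(B,S,Y): not NE [P1→C gives 5>3; P3→X gives 9>2]
(B,S,Z): not NE [P1→D gives 8>7; P2→P gives 9>8; P3→X gives 9>5]
(B,S,W): not NE [P2→P gives 7>5; P3→X gives 9>5]
(C,P,X): not NE [P1→A gives 9>8; P2→Q gives 9>2; P3→Z gives 8>3]
(C,P,Y): not NE [P1→B gives 5>0; P2→S gives 7>5; P3→Z gives 8>3]
(C,P,Z): not NE [P1→D gives 5>3; P2→S gives 9>8]
(C,P,W): not NE [P1→A gives 4>3; P3→Z gives 8>3]
(C,Q,X): not NE [P3→Z gives 6>5]
(C,Q,Y): not NE [P2→S gives 7>1; P3→Z gives 6>3]
(C,Q,Z): not NE [P1→D gives 9>8; P2→S gives 9>8]
(C,Q,W): not NE [P3→Z gives 6>3]
(C,R,X): not NE [P1→A gives 6>3; P2→Q gives 9>1; P3→Z gives 7>5]
(C,R,Y): not NE [P1→A gives 5>3; P2→S gives 7>0; P3→Z gives 7>4]
(C,R,Z): not NE [P1→B gives 7>2; P2→S gives 9>2]
(C,R,W): not NE [P1→A gives 6>4; P2→Q gives 4>3; P3→Z gives 7>2]
(C,S,X): not NE [P2→Q gives 9>0]
(C,S,Y): not NE [P3→X gives 8>2]
(C,S,Z): not NE [P1→D gives 8>7; P3→X gives 8>4]
(C,S,W): not NE [P1→B gives 4>0; P2→Q gives 4>1; P3→X gives 8>4]
(D,P,X): not NE [P1→A gives 9>4]
(D,P,Y): not NE [P1→B gives 5>4; P2→Q gives 9>7; P3→W gives 6>1]
(D,P,Z): not NE [P2→S gives 5>4; P3→W gives 6>0]
(D,P,W): not NE [P1→A gives 4>2; P2→Q gives 8>6]
(D,Q,X): not NE [P1→C gives 7>5; P2→P gives 6>5; P3→Y gives 8>0]
(D,Q,Y): not NE [P1→C gives 9>6]
(D,Q,Z): not NE [P2→S gives 5>0; P3→Y gives 8>3]
(D,Q,W): not NE [P1→C gives 7>3; P3→Y gives 8>7]
(D,R,X): not NE [P1→A gives 6>5; P2→P gives 6>5]
(D,R,Y): not NE [P1→A gives 5>3; P2→Q gives 9>5; P3→X gives 7>0]
(D,R,Z): not NE [P1→B gives 7>5; P2→S gives 5>3; P3→X gives 7>5]
(D,R,W): not NE [P1→A gives 6>1; P2→Q gives 8>4; P3→X gives 7>2]
(D,S,X): not NE [P1→C gives 9>4; P2→P gives 6>1]
(D,S,Y): not NE [P1→C gives 5>0; P2→Q gives 9>6; P3→X gives 8>6]
(D,S,Z): not NE [P3→X gives 8>5]
(D,S,W): not NE [P1→B gives 4>3; P2→Q gives 8>1; P3→X gives 8>2]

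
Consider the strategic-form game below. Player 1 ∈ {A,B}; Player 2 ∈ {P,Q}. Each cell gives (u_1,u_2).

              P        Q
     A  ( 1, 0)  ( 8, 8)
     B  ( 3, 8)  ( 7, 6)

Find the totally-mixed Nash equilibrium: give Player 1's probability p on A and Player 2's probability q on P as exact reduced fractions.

P1 mixes 1/5 on A; P2 mixes 1/3 on P

P1 indiff ⇒ q·1+(1-q)·8 = q·3+(1-q)·7 ⇒ q(-2) = (1-q)(-1) ⇒ q = 1/3
P2 indiff ⇒ p·0+(1-p)·8 = p·8+(1-p)·6 ⇒ p(-8) = (1-p)(-2) ⇒ p = 1/5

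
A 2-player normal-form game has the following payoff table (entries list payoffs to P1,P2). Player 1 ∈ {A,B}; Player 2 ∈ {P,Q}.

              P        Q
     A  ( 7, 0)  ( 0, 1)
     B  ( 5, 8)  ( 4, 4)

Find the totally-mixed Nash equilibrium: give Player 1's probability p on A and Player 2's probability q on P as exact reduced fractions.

P1 mixes 4/5 on A; P2 mixes 2/3 on P

P1 indiff ⇒ q·7+(1-q)·0 = q·5+(1-q)·4 ⇒ q(2) = (1-q)(4) ⇒ q = 2/3
P2 indiff ⇒ p·0+(1-p)·8 = p·1+(1-p)·4 ⇒ p(-1) = (1-p)(-4) ⇒ p = 4/5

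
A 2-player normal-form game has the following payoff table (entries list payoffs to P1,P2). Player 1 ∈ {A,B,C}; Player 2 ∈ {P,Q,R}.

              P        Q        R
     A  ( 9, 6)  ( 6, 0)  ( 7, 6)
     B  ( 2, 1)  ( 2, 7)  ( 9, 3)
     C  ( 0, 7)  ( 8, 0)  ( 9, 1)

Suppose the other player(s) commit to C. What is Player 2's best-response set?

u_2(P vs C) = 7
u_2(Q vs C) = 0
u_2(R vs C) = 1
max payoff 7 at {P}

argmax u_2 = {P}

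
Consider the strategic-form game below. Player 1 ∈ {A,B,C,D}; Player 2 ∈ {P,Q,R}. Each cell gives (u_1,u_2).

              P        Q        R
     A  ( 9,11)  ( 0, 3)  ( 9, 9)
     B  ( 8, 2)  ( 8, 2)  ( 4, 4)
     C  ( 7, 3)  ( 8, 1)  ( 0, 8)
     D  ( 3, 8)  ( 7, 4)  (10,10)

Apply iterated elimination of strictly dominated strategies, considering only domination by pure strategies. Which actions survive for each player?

P2 drop Q (R beats it: A:9>3 B:4>2 C:8>1 D:10>4)
P1 drop B (A beats it: P:9>8 R:9>4)
P1 drop C (A beats it: P:9>7 R:9>0)
P1→{A,D} P2→{P,R}

Remaining: P1:{A,D} P2:{P,R}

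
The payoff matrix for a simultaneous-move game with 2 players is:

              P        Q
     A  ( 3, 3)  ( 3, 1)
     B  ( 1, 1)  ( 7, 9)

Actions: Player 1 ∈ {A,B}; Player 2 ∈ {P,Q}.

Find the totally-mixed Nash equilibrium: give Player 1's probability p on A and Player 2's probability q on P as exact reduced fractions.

P1 mixes 4/5 on A; P2 mixes 2/3 on P

P1 indiff ⇒ q·3+(1-q)·3 = q·1+(1-q)·7 ⇒ q(2) = (1-q)(4) ⇒ q = 2/3
P2 indiff ⇒ p·3+(1-p)·1 = p·1+(1-p)·9 ⇒ p(2) = (1-p)(8) ⇒ p = 4/5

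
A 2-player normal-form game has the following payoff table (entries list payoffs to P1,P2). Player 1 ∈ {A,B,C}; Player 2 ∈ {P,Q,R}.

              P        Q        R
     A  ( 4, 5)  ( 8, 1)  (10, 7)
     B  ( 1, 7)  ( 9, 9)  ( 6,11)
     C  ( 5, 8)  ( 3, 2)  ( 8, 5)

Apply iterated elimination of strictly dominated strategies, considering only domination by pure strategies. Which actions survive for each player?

P2 drop Q (R beats it: A:7>1 B:11>9 C:5>2)
P1 drop B (A beats it: P:4>1 R:10>6)
P1→{A,C} P2→{P,R}

Survivors P1:{A,C} P2:{P,R}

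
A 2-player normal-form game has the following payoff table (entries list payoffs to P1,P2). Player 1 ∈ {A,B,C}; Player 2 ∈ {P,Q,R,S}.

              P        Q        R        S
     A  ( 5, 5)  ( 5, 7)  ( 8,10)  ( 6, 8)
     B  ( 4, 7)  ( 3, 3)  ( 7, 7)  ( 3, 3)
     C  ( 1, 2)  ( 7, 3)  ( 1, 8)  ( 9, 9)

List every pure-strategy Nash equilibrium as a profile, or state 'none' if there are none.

(A,P): not NE [P2→R gives 10>5]
(A,Q): not NE [P1→C gives 7>5; P2→R gives 10>7]
(A,R): NE
(A,S): not NE [P1→C gives 9>6; P2→R gives 10>8]
(B,P): not NE [P1→A gives 5>4]
(B,Q): not NE [P1→C gives 7>3; P2→R gives 7>3]
(B,R): not NE [P1→A gives 8>7]
(B,S): not NE [P1→C gives 9>3; P2→R gives 7>3]
(C,P): not NE [P1→A gives 5>1; P2→S gives 9>2]
(C,Q): not NE [P2→S gives 9>3]
(C,R): not NE [P1→A gives 8>1; P2→S gives 9>8]
(C,S): NE

Nash profiles: (A,R), (C,S)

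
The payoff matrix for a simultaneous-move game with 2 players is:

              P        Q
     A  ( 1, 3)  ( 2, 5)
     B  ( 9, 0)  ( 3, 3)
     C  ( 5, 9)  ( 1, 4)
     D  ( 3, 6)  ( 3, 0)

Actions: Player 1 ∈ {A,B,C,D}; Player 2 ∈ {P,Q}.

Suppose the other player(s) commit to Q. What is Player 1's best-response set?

u_1(A vs Q) = 2
u_1(B vs Q) = 3
u_1(C vs Q) = 1
u_1(D vs Q) = 3
max payoff 3 at {B,D}

argmax u_1 = {B,D}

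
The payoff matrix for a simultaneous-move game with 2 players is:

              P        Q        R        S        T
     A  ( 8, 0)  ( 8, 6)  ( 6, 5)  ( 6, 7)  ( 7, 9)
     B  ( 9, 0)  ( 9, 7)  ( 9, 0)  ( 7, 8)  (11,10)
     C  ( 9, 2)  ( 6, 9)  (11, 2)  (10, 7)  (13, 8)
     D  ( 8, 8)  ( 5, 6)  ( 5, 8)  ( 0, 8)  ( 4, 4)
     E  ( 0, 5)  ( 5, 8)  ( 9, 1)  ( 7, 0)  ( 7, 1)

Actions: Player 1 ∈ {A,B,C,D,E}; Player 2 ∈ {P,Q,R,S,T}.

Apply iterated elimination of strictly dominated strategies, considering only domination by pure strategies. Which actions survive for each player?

Survivors P1:{B,C} P2:{Q,T}

P1 drop A (B beats it: P:9>8 Q:9>8 R:9>6 S:7>6 T:11>7)
P1 drop D (B beats it: P:9>8 Q:9>5 R:9>5 S:7>0 T:11>4)
P1 drop E (C beats it: P:9>0 Q:6>5 R:11>9 S:10>7 T:13>7)
P2 drop P (Q beats it: B:7>0 C:9>2)
P2 drop R (Q beats it: B:7>0 C:9>2)
P2 drop S (T beats it: B:10>8 C:8>7)
P1→{B,C} P2→{Q,T}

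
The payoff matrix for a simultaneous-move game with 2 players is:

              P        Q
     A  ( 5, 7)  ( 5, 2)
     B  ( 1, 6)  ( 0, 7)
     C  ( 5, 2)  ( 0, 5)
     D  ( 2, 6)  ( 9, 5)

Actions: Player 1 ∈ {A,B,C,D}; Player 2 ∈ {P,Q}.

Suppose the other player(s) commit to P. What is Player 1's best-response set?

argmax u_1 = {A,C}

u_1(A vs P) = 5
u_1(B vs P) = 1
u_1(C vs P) = 5
u_1(D vs P) = 2
max payoff 5 at {A,C}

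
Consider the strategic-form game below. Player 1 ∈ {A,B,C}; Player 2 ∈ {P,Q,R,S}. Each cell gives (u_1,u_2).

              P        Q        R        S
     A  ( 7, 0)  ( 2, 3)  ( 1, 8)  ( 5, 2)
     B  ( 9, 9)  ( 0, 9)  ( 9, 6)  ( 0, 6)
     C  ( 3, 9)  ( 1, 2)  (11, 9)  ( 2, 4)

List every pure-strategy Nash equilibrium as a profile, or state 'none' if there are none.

(A,P): not NE [P1→B gives 9>7; P2→R gives 8>0]
(A,Q): not NE [P2→R gives 8>3]
(A,R): not NE [P1→C gives 11>1]
(A,S): not NE [P2→R gives 8>2]
(B,P): NE
(B,Q): not NE [P1→A gives 2>0]
(B,R): not NE [P1→C gives 11>9; P2→Q gives 9>6]
(B,S): not NE [P1→A gives 5>0; P2→Q gives 9>6]
(C,P): not NE [P1→B gives 9>3]
(C,Q): not NE [P1→A gives 2>1; P2→R gives 9>2]
(C,R): NE
(C,S): not NE [P1→A gives 5>2; P2→R gives 9>4]

Nash profiles: (B,P), (C,R)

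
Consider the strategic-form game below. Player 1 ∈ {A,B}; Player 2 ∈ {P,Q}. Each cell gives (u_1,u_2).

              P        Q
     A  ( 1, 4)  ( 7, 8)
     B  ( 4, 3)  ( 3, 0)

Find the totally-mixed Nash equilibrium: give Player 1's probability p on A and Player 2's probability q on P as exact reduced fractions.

P1 mixes 3/7 on A; P2 mixes 4/7 on P

P1 indiff ⇒ q·1+(1-q)·7 = q·4+(1-q)·3 ⇒ q(-3) = (1-q)(-4) ⇒ q = 4/7
P2 indiff ⇒ p·4+(1-p)·3 = p·8+(1-p)·0 ⇒ p(-4) = (1-p)(-3) ⇒ p = 3/7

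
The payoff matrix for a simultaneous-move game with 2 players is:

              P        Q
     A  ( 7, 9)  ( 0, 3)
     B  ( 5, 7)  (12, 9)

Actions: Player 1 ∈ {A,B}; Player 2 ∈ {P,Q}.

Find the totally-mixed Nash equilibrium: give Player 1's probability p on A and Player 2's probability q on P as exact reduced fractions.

(p,q) = (1/4, 6/7)

P1 indiff ⇒ q·7+(1-q)·0 = q·5+(1-q)·12 ⇒ q(2) = (1-q)(12) ⇒ q = 6/7
P2 indiff ⇒ p·9+(1-p)·7 = p·3+(1-p)·9 ⇒ p(6) = (1-p)(2) ⇒ p = 1/4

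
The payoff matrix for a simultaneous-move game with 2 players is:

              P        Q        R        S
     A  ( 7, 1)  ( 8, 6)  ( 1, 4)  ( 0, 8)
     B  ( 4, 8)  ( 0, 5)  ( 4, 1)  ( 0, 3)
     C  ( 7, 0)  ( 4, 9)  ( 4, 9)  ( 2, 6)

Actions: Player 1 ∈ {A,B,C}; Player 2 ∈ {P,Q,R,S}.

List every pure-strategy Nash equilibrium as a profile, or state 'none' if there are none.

(A,P): not NE [P2→S gives 8>1]
(A,Q): not NE [P2→S gives 8>6]
(A,R): not NE [P1→C gives 4>1; P2→S gives 8>4]
(A,S): not NE [P1→C gives 2>0]
(B,P): not NE [P1→C gives 7>4]
(B,Q): not NE [P1→A gives 8>0; P2→P gives 8>5]
(B,R): not NE [P2→P gives 8>1]
(B,S): not NE [P1→C gives 2>0; P2→P gives 8>3]
(C,P): not NE [P2→R gives 9>0]
(C,Q): not NE [P1→A gives 8>4]
(C,R): NE
(C,S): not NE [P2→R gives 9>6]

NE set: (C,R)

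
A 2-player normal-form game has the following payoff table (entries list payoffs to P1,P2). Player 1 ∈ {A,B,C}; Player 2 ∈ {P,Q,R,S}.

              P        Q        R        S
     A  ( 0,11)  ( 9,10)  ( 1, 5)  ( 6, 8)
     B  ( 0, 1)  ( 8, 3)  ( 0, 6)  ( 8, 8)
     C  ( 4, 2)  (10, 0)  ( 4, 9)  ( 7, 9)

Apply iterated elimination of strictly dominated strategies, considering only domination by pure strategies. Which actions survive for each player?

IESDS → P1:{B,C} P2:{R,S}

P1 drop A (C beats it: P:4>0 Q:10>9 R:4>1 S:7>6)
P2 drop P (R beats it: B:6>1 C:9>2)
P2 drop Q (R beats it: B:6>3 C:9>0)
P1→{B,C} P2→{R,S}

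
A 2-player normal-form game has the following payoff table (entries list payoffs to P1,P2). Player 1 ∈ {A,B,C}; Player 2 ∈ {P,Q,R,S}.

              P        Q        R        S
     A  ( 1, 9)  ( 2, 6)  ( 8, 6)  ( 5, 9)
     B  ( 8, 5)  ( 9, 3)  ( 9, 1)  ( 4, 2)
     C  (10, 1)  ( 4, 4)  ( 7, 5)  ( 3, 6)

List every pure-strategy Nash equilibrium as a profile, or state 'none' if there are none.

PSNE = {(A,S)}

(A,P): not NE [P1→C gives 10>1]
(A,Q): not NE [P1→B gives 9>2; P2→S gives 9>6]
(A,R): not NE [P1→B gives 9>8; P2→S gives 9>6]
(A,S): NE
(B,P): not NE [P1→C gives 10>8]
(B,Q): not NE [P2→P gives 5>3]
(B,R): not NE [P2→P gives 5>1]
(B,S): not NE [P1→A gives 5>4; P2→P gives 5>2]
(C,P): not NE [P2→S gives 6>1]
(C,Q): not NE [P1→B gives 9>4; P2→S gives 6>4]
(C,R): not NE [P1→B gives 9>7; P2→S gives 6>5]
(C,S): not NE [P1→A gives 5>3]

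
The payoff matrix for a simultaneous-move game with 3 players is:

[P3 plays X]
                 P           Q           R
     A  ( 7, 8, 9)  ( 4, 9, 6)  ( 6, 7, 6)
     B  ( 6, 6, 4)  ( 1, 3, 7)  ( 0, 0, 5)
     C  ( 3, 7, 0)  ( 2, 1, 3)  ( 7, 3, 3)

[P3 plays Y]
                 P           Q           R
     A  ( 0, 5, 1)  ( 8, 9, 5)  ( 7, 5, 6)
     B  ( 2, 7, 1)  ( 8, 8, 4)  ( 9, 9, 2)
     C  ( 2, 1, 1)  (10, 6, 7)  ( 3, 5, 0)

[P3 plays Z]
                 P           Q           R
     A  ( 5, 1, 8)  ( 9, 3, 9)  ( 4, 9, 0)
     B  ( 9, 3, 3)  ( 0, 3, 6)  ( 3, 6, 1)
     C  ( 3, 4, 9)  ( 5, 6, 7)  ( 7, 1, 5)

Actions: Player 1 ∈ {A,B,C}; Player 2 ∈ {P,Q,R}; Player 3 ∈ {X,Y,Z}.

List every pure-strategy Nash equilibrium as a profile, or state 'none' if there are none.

NE set: (C,Q,Y)

(A,P,X): not NE [P2→Q gives 9>8]
(A,P,Y): not NE [P1→C gives 2>0; P2→Q gives 9>5; P3→X gives 9>1]
(A,P,Z): not NE [P1→B gives 9>5; P2→R gives 9>1; P3→X gives 9>8]
(A,Q,X): not NE [P3→Z gives 9>6]
(A,Q,Y): not NE [P1→C gives 10>8; P3→Z gives 9>5]
(A,Q,Z): not NE [P2→R gives 9>3]
(A,R,X): not NE [P1→C gives 7>6; P2→Q gives 9>7]
(A,R,Y): not NE [P1→B gives 9>7; P2→Q gives 9>5]
(A,R,Z): not NE [P1→C gives 7>4; P3→Y gives 6>0]
(B,P,X): not NE [P1→A gives 7>6]
(B,P,Y): not NE [P2→R gives 9>7; P3→X gives 4>1]
(B,P,Z): not NE [P2→R gives 6>3; P3→X gives 4>3]
(B,Q,X): not NE [P1→A gives 4>1; P2→P gives 6>3]
(B,Q,Y): not NE [P1→C gives 10>8; P2→R gives 9>8; P3→X gives 7>4]
(B,Q,Z): not NE [P1→A gives 9>0; P2→R gives 6>3; P3→X gives 7>6]
(B,R,X): not NE [P1→C gives 7>0; P2→P gives 6>0]
(B,R,Y): not NE [P3→X gives 5>2]
(B,R,Z): not NE [P1→C gives 7>3; P3→X gives 5>1]
(C,P,X): not NE [P1→A gives 7>3; P3→Z gives 9>0]
(C,P,Y): not NE [P2→Q gives 6>1; P3→Z gives 9>1]
(C,P,Z): not NE [P1→B gives 9>3; P2→Q gives 6>4]
(C,Q,X): not NE [P1→A gives 4>2; P2→P gives 7>1; P3→Z gives 7>3]
(C,Q,Y): NE
(C,Q,Z): not NE [P1→A gives 9>5]
(C,R,X): not NE [P2→P gives 7>3; P3→Z gives 5>3]
(C,R,Y): not NE [P1→B gives 9>3; P2→Q gives 6>5; P3→Z gives 5>0]
(C,R,Z): not NE [P2→Q gives 6>1]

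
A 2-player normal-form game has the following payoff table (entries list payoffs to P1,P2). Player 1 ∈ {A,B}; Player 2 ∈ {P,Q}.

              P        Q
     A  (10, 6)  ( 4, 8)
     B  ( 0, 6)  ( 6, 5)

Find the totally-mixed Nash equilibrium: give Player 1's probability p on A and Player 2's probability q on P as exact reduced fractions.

(p,q) = (1/3, 1/6)

P1 indiff ⇒ q·10+(1-q)·4 = q·0+(1-q)·6 ⇒ q(10) = (1-q)(2) ⇒ q = 1/6
P2 indiff ⇒ p·6+(1-p)·6 = p·8+(1-p)·5 ⇒ p(-2) = (1-p)(-1) ⇒ p = 1/3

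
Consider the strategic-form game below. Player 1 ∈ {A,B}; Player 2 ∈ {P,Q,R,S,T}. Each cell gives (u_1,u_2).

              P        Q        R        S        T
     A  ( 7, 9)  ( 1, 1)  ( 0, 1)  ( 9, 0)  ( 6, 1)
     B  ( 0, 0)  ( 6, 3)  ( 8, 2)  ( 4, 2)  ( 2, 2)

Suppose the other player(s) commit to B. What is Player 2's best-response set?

argmax u_2 = {Q}

u_2(P vs B) = 0
u_2(Q vs B) = 3
u_2(R vs B) = 2
u_2(S vs B) = 2
u_2(T vs B) = 2
max payoff 3 at {Q}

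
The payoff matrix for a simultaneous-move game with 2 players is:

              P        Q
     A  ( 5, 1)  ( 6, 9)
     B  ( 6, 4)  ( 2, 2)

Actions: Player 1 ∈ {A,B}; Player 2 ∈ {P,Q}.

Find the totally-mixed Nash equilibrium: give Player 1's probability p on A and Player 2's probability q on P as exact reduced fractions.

(p,q) = (1/5, 4/5)

P1 indiff ⇒ q·5+(1-q)·6 = q·6+(1-q)·2 ⇒ q(-1) = (1-q)(-4) ⇒ q = 4/5
P2 indiff ⇒ p·1+(1-p)·4 = p·9+(1-p)·2 ⇒ p(-8) = (1-p)(-2) ⇒ p = 1/5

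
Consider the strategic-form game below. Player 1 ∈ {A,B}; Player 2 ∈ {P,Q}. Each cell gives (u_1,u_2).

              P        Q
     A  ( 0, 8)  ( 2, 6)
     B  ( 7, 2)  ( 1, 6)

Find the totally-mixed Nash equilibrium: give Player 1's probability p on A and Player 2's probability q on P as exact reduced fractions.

p=2/3, q=1/8

P1 indiff ⇒ q·0+(1-q)·2 = q·7+(1-q)·1 ⇒ q(-7) = (1-q)(-1) ⇒ q = 1/8
P2 indiff ⇒ p·8+(1-p)·2 = p·6+(1-p)·6 ⇒ p(2) = (1-p)(4) ⇒ p = 2/3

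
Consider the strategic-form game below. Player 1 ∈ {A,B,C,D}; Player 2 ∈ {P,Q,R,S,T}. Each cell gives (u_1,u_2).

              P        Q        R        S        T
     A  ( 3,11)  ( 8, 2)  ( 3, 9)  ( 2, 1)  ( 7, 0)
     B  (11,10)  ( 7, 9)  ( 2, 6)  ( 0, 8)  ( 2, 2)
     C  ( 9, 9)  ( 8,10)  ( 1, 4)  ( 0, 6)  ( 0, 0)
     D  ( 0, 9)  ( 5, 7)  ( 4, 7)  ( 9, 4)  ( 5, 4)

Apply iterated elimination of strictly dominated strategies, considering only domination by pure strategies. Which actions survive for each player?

P2 drop R (P beats it: A:11>9 B:10>6 C:9>4 D:9>7)
P2 drop S (P beats it: A:11>1 B:10>8 C:9>6 D:9>4)
P1 drop D (A beats it: P:3>0 Q:8>5 T:7>5)
P2 drop T (P beats it: A:11>0 B:10>2 C:9>0)
P1→{A,B,C} P2→{P,Q}

Survivors P1:{A,B,C} P2:{P,Q}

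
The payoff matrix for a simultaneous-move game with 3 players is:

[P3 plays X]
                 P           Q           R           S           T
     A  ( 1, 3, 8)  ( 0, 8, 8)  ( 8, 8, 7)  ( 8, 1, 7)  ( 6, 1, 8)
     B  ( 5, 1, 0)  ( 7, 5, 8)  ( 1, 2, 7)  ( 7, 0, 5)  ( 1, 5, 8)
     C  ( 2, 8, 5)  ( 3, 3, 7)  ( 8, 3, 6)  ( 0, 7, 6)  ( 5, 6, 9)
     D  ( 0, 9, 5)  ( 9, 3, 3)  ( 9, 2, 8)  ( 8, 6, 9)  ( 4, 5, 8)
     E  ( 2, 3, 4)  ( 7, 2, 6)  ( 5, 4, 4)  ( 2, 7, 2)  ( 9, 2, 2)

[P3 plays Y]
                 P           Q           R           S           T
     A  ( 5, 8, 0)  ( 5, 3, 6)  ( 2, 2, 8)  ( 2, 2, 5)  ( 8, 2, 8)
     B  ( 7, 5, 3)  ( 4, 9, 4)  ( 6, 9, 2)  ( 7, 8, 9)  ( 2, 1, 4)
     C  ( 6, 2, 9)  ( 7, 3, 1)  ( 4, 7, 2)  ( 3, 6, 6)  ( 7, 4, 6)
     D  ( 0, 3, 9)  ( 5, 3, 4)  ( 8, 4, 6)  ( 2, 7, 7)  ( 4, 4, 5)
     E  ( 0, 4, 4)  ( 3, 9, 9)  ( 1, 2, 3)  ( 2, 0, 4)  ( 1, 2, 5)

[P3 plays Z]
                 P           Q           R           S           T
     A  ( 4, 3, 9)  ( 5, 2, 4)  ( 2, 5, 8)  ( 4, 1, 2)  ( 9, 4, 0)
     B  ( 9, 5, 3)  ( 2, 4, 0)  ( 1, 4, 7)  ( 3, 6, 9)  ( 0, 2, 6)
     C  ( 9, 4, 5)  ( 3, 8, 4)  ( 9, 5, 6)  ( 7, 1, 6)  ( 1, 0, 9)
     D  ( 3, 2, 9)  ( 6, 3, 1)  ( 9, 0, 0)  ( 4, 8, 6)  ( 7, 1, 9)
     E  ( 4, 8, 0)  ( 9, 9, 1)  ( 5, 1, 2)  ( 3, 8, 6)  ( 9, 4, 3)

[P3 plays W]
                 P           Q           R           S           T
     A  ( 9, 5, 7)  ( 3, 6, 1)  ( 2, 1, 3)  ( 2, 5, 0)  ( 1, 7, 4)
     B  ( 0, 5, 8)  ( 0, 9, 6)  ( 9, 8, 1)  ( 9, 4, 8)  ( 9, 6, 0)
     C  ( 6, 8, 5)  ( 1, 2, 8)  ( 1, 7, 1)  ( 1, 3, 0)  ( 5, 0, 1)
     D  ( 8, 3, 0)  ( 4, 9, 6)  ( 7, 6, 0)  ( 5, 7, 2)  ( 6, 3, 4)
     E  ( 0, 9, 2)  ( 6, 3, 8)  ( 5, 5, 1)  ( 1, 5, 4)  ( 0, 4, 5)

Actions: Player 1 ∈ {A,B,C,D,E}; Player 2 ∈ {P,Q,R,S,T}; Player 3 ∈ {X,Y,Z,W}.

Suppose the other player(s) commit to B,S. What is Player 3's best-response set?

argmax u_3 = {Y,Z}

u_3(X vs B,S) = 5
u_3(Y vs B,S) = 9
u_3(Z vs B,S) = 9
u_3(W vs B,S) = 8
max payoff 9 at {Y,Z}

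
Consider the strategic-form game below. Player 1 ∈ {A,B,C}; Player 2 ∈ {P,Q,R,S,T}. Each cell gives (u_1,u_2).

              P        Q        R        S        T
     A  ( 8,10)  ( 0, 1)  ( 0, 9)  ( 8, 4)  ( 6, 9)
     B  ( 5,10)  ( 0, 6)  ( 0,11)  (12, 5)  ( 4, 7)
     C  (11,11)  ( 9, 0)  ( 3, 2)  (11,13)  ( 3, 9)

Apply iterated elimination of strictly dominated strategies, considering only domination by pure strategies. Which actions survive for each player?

IESDS → P1:{B,C} P2:{P,R,S}

P2 drop Q (P beats it: A:10>1 B:10>6 C:11>0)
P2 drop T (P beats it: A:10>9 B:10>7 C:11>9)
P1 drop A (C beats it: P:11>8 R:3>0 S:11>8)
P1→{B,C} P2→{P,R,S}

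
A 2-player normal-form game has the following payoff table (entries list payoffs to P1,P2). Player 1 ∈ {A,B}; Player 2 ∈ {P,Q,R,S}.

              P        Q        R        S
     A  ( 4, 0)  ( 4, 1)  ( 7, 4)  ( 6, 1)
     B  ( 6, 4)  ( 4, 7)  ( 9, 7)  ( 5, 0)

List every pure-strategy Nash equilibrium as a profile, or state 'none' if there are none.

NE set: (B,Q), (B,R)

(A,P): not NE [P1→B gives 6>4; P2→R gives 4>0]
(A,Q): not NE [P2→R gives 4>1]
(A,R): not NE [P1→B gives 9>7]
(A,S): not NE [P2→R gives 4>1]
(B,P): not NE [P2→R gives 7>4]
(B,Q): NE
(B,R): NE
(B,S): not NE [P1→A gives 6>5; P2→R gives 7>0]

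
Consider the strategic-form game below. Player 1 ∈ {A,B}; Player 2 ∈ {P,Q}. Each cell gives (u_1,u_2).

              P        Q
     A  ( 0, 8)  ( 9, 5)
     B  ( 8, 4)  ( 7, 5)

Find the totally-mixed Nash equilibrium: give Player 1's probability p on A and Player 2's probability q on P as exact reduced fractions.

P1 mixes 1/4 on A; P2 mixes 1/5 on P

P1 indiff ⇒ q·0+(1-q)·9 = q·8+(1-q)·7 ⇒ q(-8) = (1-q)(-2) ⇒ q = 1/5
P2 indiff ⇒ p·8+(1-p)·4 = p·5+(1-p)·5 ⇒ p(3) = (1-p)(1) ⇒ p = 1/4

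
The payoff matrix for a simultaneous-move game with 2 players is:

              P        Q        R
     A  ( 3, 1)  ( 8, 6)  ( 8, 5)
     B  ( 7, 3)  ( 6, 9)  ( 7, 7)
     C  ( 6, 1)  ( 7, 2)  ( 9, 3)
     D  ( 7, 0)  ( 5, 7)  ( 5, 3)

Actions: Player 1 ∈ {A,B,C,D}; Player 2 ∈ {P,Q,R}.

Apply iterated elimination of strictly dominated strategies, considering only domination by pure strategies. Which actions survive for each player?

P2 drop P (Q beats it: A:6>1 B:9>3 C:2>1 D:7>0)
P1 drop B (A beats it: Q:8>6 R:8>7)
P1 drop D (A beats it: Q:8>5 R:8>5)
P1→{A,C} P2→{Q,R}

IESDS → P1:{A,C} P2:{Q,R}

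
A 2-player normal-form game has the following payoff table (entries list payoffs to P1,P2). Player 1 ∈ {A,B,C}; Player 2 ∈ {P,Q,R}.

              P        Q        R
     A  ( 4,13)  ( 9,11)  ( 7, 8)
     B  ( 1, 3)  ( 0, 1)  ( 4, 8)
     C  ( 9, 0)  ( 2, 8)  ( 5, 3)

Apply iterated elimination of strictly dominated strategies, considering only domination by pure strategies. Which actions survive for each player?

IESDS → P1:{A,C} P2:{P,Q}

P1 drop B (A beats it: P:4>1 Q:9>0 R:7>4)
P2 drop R (Q beats it: A:11>8 C:8>3)
P1→{A,C} P2→{P,Q}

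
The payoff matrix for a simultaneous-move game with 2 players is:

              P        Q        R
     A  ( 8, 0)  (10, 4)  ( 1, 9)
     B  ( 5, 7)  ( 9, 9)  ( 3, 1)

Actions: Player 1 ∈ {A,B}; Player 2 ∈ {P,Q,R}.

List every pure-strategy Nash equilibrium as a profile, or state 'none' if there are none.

No pure NE.

(A,P): not NE [P2→R gives 9>0]
(A,Q): not NE [P2→R gives 9>4]
(A,R): not NE [P1→B gives 3>1]
(B,P): not NE [P1→A gives 8>5; P2→Q gives 9>7]
(B,Q): not NE [P1→A gives 10>9]
(B,R): not NE [P2→Q gives 9>1]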